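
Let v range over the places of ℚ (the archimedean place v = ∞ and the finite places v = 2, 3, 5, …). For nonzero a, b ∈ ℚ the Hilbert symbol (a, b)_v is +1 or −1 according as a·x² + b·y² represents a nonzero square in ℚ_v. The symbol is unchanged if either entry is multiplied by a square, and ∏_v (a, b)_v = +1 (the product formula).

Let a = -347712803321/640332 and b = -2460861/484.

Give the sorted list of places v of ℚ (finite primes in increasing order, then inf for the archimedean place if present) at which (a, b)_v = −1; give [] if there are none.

[3, 19, 41, inf]

Mod squares: a ≡ -59163, b ≡ -30381. Check v ∈ {∞, 2, 3, 7, 11, 13, 17, 19, 37, 41}.
v=11: a=11^-2·(≡7), b=11^-2·(≡1) mod 11; (7|11)=-1, (1|11)=+1; (−1)^{-2·-2·5}·(-1)^-2·(+1)^-2 = +1.
v=∞: -59163 < 0 and -30381 < 0  ⇒  (a,b)_∞ = -1.
v=37: a=37^1·(≡32), b=37^0·(≡3) mod 37; (32|37)=-1, (3|37)=+1; (−1)^{1·0·18}·(-1)^0·(+1)^1 = +1.
v=17: a=17^2·(≡14), b=17^0·(≡1) mod 17; (14|17)=-1, (1|17)=+1; (−1)^{2·0·8}·(-1)^0·(+1)^2 = +1.
v=41: a=41^1·(≡10), b=41^1·(≡15) mod 41; (10|41)=+1, (15|41)=-1; (−1)^{1·1·20}·(+1)^1·(-1)^1 = -1.
v=7: a=7^-2·(≡2), b=7^0·(≡3) mod 7; (2|7)=+1, (3|7)=-1; (−1)^{-2·0·3}·(+1)^0·(-1)^-2 = +1.
v=3: a=3^-3·(≡1), b=3^5·(≡1) mod 3; (1|3)=+1, (1|3)=+1; (−1)^{-3·5·1}·(+1)^5·(+1)^-3 = -1.
v=2: v_2(a)=-2, v_2(b)=-2; units ≡ 5, 3 (mod 8); ε·ε+αω+βω = 0·1+-2·1+-2·1 ≡ 0  ⇒  (a,b)_2 = +1.
v=13: a=13^3·(≡4), b=13^1·(≡3) mod 13; (4|13)=+1, (3|13)=+1; (−1)^{3·1·6}·(+1)^1·(+1)^3 = +1.
v=19: a=19^2·(≡14), b=19^1·(≡11) mod 19; (14|19)=-1, (11|19)=+1; (−1)^{2·1·9}·(-1)^1·(+1)^2 = -1.
(-59163, -30381 / ℚ) ramifies at {3, 19, 41, ∞}: a division algebra.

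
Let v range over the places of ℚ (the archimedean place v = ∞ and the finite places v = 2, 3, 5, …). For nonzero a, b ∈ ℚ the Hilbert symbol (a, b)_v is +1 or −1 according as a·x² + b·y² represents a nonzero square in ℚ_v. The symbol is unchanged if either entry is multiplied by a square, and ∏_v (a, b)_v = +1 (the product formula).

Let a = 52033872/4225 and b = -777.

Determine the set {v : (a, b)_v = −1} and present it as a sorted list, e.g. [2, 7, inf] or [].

[31, 37]

Mod squares: a ≡ 93, b ≡ -777. Check v ∈ {∞, 2, 3, 5, 7, 11, 13, 17, 31, 37}.
v=5: a=5^-2·(≡3), b=5^0·(≡3) mod 5; (3|5)=-1, (3|5)=-1; (−1)^{-2·0·2}·(-1)^0·(-1)^-2 = +1.
v=31: a=31^1·(≡26), b=31^0·(≡29) mod 31; (26|31)=-1, (29|31)=-1; (−1)^{1·0·15}·(-1)^0·(-1)^1 = -1.
v=7: a=7^0·(≡4), b=7^1·(≡1) mod 7; (4|7)=+1, (1|7)=+1; (−1)^{0·1·3}·(+1)^1·(+1)^0 = +1.
v=17: a=17^2·(≡2), b=17^0·(≡5) mod 17; (2|17)=+1, (5|17)=-1; (−1)^{2·0·8}·(+1)^0·(-1)^2 = +1.
v=11: a=11^2·(≡9), b=11^0·(≡4) mod 11; (9|11)=+1, (4|11)=+1; (−1)^{2·0·5}·(+1)^0·(+1)^2 = +1.
v=2: v_2(a)=4, v_2(b)=0; units ≡ 5, 7 (mod 8); ε·ε+αω+βω = 0·1+4·0+0·1 ≡ 0  ⇒  (a,b)_2 = +1.
v=37: a=37^0·(≡31), b=37^1·(≡16) mod 37; (31|37)=-1, (16|37)=+1; (−1)^{0·1·18}·(-1)^1·(+1)^0 = -1.
v=13: a=13^-2·(≡6), b=13^0·(≡3) mod 13; (6|13)=-1, (3|13)=+1; (−1)^{-2·0·6}·(-1)^0·(+1)^-2 = +1.
v=∞: 93 > 0 and -777 < 0  ⇒  (a,b)_∞ = +1.
v=3: a=3^1·(≡1), b=3^1·(≡2) mod 3; (1|3)=+1, (2|3)=-1; (−1)^{1·1·1}·(+1)^1·(-1)^1 = +1.
(93, -777 / ℚ) ramifies at {31, 37}: a division algebra.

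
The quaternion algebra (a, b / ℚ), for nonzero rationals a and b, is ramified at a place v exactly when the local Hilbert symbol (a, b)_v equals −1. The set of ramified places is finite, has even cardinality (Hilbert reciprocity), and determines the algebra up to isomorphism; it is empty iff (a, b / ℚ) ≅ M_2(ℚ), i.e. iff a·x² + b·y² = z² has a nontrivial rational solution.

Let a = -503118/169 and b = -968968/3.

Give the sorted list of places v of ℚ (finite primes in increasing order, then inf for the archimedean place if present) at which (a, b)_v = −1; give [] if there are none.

[2, 3, 13, inf]

(a, b) ≡ (-462, -6006) mod (ℚ^×)²; places V = {2, 3, 7, 11, 13, ∞}.
(a,b)_13: α=-2, u≡8; β=1, v≡2 (mod 13); (8|13)=-1, (2|13)=-1; sign (−1)^0·-1^1·-1^-2 = -1.
(a,b)_∞: sgn(-462)=−, sgn(-6006)=−, so -1.
(a,b)_11: α=3, u≡10; β=3, v≡3 (mod 11); (10|11)=-1, (3|11)=+1; sign (−1)^1·-1^3·+1^3 = +1.
(a,b)_3: α=3, u≡2; β=-1, v≡2 (mod 3); (2|3)=-1, (2|3)=-1; sign (−1)^1·-1^-1·-1^3 = -1.
(a,b)_2: α=1, β=3; u≡1, v≡5 (mod 8); ε(u)ε(v)=0·0, αω(v)=1·1, βω(u)=3·0; sum ≡ 1  ⇒  -1.
(a,b)_7: α=1, u≡2; β=1, v≡5 (mod 7); (2|7)=+1, (5|7)=-1; sign (−1)^1·+1^1·-1^1 = +1.
(-462, -6006 / ℚ) ramifies at {2, 3, 13, ∞}: a division algebra.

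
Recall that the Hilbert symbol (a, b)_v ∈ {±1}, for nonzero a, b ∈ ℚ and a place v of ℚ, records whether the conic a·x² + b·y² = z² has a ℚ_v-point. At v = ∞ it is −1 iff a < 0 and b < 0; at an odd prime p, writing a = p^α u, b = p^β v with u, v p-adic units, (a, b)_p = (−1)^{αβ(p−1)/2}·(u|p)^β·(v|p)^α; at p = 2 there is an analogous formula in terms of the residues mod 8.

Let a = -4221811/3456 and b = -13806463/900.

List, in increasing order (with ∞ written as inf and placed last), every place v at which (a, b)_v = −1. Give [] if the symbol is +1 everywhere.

Mod squares: a ≡ -209346, b ≡ -943. Check v ∈ {∞, 2, 3, 5, 11, 23, 37, 41}.
v=23: a=23^1·(≡1), b=23^1·(≡14) mod 23; (1|23)=+1, (14|23)=-1; (−1)^{1·1·11}·(+1)^1·(-1)^1 = +1.
v=11: a=11^2·(≡6), b=11^4·(≡4) mod 11; (6|11)=-1, (4|11)=+1; (−1)^{2·4·5}·(-1)^4·(+1)^2 = +1.
v=5: a=5^0·(≡4), b=5^-2·(≡2) mod 5; (4|5)=+1, (2|5)=-1; (−1)^{0·-2·2}·(+1)^-2·(-1)^0 = +1.
v=3: a=3^-3·(≡1), b=3^-2·(≡2) mod 3; (1|3)=+1, (2|3)=-1; (−1)^{-3·-2·1}·(+1)^-2·(-1)^-3 = -1.
v=41: a=41^1·(≡12), b=41^1·(≡5) mod 41; (12|41)=-1, (5|41)=+1; (−1)^{1·1·20}·(-1)^1·(+1)^1 = -1.
v=37: a=37^1·(≡25), b=37^0·(≡35) mod 37; (25|37)=+1, (35|37)=-1; (−1)^{1·0·18}·(+1)^0·(-1)^1 = -1.
v=∞: -209346 < 0 and -943 < 0  ⇒  (a,b)_∞ = -1.
v=2: v_2(a)=-7, v_2(b)=-2; units ≡ 7, 1 (mod 8); ε·ε+αω+βω = 1·0+-7·0+-2·0 ≡ 0  ⇒  (a,b)_2 = +1.
|Ram(-209346, -943)| = 4, even; anisotropic at {3, 37, 41, ∞}.

[3, 37, 41, inf]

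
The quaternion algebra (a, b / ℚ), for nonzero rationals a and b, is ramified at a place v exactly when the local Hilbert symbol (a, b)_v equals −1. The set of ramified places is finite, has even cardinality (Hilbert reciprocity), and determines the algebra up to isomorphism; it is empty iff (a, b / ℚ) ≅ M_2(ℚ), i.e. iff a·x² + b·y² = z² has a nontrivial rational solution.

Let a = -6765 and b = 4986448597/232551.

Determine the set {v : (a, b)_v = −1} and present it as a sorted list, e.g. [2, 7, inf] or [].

[2, 5, 29, 37]

(a, b) ≡ (-6765, 11803) mod (ℚ^×)²; places V = {2, 3, 5, 11, 13, 19, 29, 37, 41, 47, ∞}.
(a,b)_11: α=1, u≡1; β=-1, v≡2 (mod 11); (1|11)=+1, (2|11)=-1; sign (−1)^1·+1^-1·-1^1 = +1.
(a,b)_5: α=1, u≡2; β=0, v≡2 (mod 5); (2|5)=-1, (2|5)=-1; sign (−1)^0·-1^0·-1^1 = -1.
(a,b)_37: α=0, u≡6; β=1, v≡32 (mod 37); (6|37)=-1, (32|37)=-1; sign (−1)^0·-1^1·-1^0 = -1.
(a,b)_19: α=0, u≡18; β=2, v≡1 (mod 19); (18|19)=-1, (1|19)=+1; sign (−1)^0·-1^2·+1^0 = +1.
(a,b)_2: α=0, β=0; u≡3, v≡3 (mod 8); ε(u)ε(v)=1·1, αω(v)=0·1, βω(u)=0·1; sum ≡ 1  ⇒  -1.
(a,b)_29: α=0, u≡21; β=-1, v≡20 (mod 29); (21|29)=-1, (20|29)=+1; sign (−1)^0·-1^-1·+1^0 = -1.
(a,b)_3: α=1, u≡1; β=-6, v≡1 (mod 3); (1|3)=+1, (1|3)=+1; sign (−1)^0·+1^-6·+1^1 = +1.
(a,b)_41: α=1, u≡40; β=0, v≡21 (mod 41); (40|41)=+1, (21|41)=+1; sign (−1)^0·+1^0·+1^1 = +1.
(a,b)_47: α=0, u≡3; β=2, v≡6 (mod 47); (3|47)=+1, (6|47)=+1; sign (−1)^0·+1^2·+1^0 = +1.
(a,b)_∞: sgn(-6765)=−, sgn(11803)=+, so +1.
(a,b)_13: α=0, u≡8; β=2, v≡1 (mod 13); (8|13)=-1, (1|13)=+1; sign (−1)^0·-1^2·+1^0 = +1.
Ram(-6765, 11803) = {2, 5, 29, 37}; no ℚ_2-point on the conic.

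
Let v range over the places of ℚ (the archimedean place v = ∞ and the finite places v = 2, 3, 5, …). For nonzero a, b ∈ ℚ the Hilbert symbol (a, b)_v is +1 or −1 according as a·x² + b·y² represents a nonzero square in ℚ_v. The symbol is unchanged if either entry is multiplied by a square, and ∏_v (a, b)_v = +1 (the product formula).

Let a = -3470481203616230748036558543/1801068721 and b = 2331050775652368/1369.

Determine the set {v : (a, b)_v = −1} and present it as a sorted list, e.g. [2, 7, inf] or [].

(a, b) ≡ (-1508087, 17) mod (ℚ^×)²; places V = {2, 3, 7, 11, 17, 19, 23, 29, 31, 37, 47, ∞}.
(a,b)_37: α=-4, u≡3; β=-2, v≡32 (mod 37); (3|37)=+1, (32|37)=-1; sign (−1)^0·+1^-2·-1^-4 = +1.
(a,b)_2: α=0, β=4; u≡1, v≡1 (mod 8); ε(u)ε(v)=0·0, αω(v)=0·0, βω(u)=4·0; sum ≡ 0  ⇒  +1.
(a,b)_23: α=1, u≡16; β=2, v≡15 (mod 23); (16|23)=+1, (15|23)=-1; sign (−1)^0·+1^2·-1^1 = -1.
(a,b)_11: α=4, u≡8; β=2, v≡6 (mod 11); (8|11)=-1, (6|11)=-1; sign (−1)^0·-1^2·-1^4 = +1.
(a,b)_29: α=3, u≡25; β=2, v≡17 (mod 29); (25|29)=+1, (17|29)=-1; sign (−1)^0·+1^2·-1^3 = -1.
(a,b)_47: α=2, u≡8; β=0, v≡17 (mod 47); (8|47)=+1, (17|47)=+1; sign (−1)^0·+1^0·+1^2 = +1.
(a,b)_19: α=3, u≡1; β=2, v≡7 (mod 19); (1|19)=+1, (7|19)=+1; sign (−1)^0·+1^2·+1^3 = +1.
(a,b)_3: α=14, u≡1; β=2, v≡2 (mod 3); (1|3)=+1, (2|3)=-1; sign (−1)^0·+1^2·-1^14 = +1.
(a,b)_7: α=3, u≡6; β=2, v≡5 (mod 7); (6|7)=-1, (5|7)=-1; sign (−1)^0·-1^2·-1^3 = -1.
(a,b)_31: α=-2, u≡25; β=0, v≡23 (mod 31); (25|31)=+1, (23|31)=-1; sign (−1)^0·+1^0·-1^-2 = +1.
(a,b)_∞: sgn(-1508087)=−, sgn(17)=+, so +1.
(a,b)_17: α=1, u≡5; β=1, v≡1 (mod 17); (5|17)=-1, (1|17)=+1; sign (−1)^0·-1^1·+1^1 = -1.
|Ram(-1508087, 17)| = 4, even; anisotropic at {7, 17, 23, 29}.

[7, 17, 23, 29]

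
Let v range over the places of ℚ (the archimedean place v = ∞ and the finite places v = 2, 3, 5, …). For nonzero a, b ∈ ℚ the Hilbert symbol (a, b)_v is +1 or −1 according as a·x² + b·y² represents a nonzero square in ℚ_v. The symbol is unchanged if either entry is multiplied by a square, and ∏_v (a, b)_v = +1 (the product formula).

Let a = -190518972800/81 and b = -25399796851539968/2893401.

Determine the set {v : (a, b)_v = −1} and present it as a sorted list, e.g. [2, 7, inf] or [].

[2, inf]

(a, b) ≡ (-2438, -53) mod (ℚ^×)²; places V = {2, 3, 5, 7, 11, 13, 17, 23, 53, ∞}.
(a,b)_3: α=-4, u≡1; β=-10, v≡1 (mod 3); (1|3)=+1, (1|3)=+1; sign (−1)^0·+1^-10·+1^-4 = +1.
(a,b)_∞: sgn(-2438)=−, sgn(-53)=−, so -1.
(a,b)_23: α=1, u≡2; β=2, v≡16 (mod 23); (2|23)=+1, (16|23)=+1; sign (−1)^0·+1^2·+1^1 = +1.
(a,b)_53: α=1, u≡17; β=1, v≡42 (mod 53); (17|53)=+1, (42|53)=+1; sign (−1)^0·+1^1·+1^1 = +1.
(a,b)_5: α=2, u≡3; β=0, v≡2 (mod 5); (3|5)=-1, (2|5)=-1; sign (−1)^0·-1^0·-1^2 = +1.
(a,b)_13: α=2, u≡6; β=4, v≡9 (mod 13); (6|13)=-1, (9|13)=+1; sign (−1)^0·-1^4·+1^2 = +1.
(a,b)_7: α=0, u≡3; β=-2, v≡6 (mod 7); (3|7)=-1, (6|7)=-1; sign (−1)^0·-1^-2·-1^0 = +1.
(a,b)_11: α=0, u≡5; β=2, v≡6 (mod 11); (5|11)=+1, (6|11)=-1; sign (−1)^0·+1^2·-1^0 = +1.
(a,b)_17: α=2, u≡5; β=0, v≡2 (mod 17); (5|17)=-1, (2|17)=+1; sign (−1)^0·-1^0·+1^2 = +1.
(a,b)_2: α=7, β=18; u≡5, v≡3 (mod 8); ε(u)ε(v)=0·1, αω(v)=7·1, βω(u)=18·1; sum ≡ 1  ⇒  -1.
|Ram(-2438, -53)| = 2, even; anisotropic at {2, ∞}.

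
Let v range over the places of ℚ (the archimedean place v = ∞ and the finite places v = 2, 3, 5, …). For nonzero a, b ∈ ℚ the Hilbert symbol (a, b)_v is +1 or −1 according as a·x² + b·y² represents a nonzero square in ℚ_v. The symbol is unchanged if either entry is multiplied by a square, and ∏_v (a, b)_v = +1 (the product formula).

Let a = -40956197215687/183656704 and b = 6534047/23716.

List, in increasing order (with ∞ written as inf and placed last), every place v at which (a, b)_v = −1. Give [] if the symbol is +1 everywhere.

Mod squares: a ≡ -943, b ≡ 23. Check v ∈ {∞, 2, 7, 11, 13, 17, 23, 41}.
v=17: a=17^2·(≡4), b=17^0·(≡12) mod 17; (4|17)=+1, (12|17)=-1; (−1)^{2·0·8}·(+1)^0·(-1)^2 = +1.
v=41: a=41^3·(≡8), b=41^2·(≡36) mod 41; (8|41)=+1, (36|41)=+1; (−1)^{3·2·20}·(+1)^2·(+1)^3 = +1.
v=2: v_2(a)=-8, v_2(b)=-2; units ≡ 1, 7 (mod 8); ε·ε+αω+βω = 0·1+-8·0+-2·0 ≡ 0  ⇒  (a,b)_2 = +1.
v=13: a=13^2·(≡5), b=13^2·(≡10) mod 13; (5|13)=-1, (10|13)=+1; (−1)^{2·2·6}·(-1)^2·(+1)^2 = +1.
v=∞: -943 < 0 and 23 > 0  ⇒  (a,b)_∞ = +1.
v=23: a=23^3·(≡14), b=23^1·(≡13) mod 23; (14|23)=-1, (13|23)=+1; (−1)^{3·1·11}·(-1)^1·(+1)^3 = +1.
v=7: a=7^-2·(≡1), b=7^-2·(≡2) mod 7; (1|7)=+1, (2|7)=+1; (−1)^{-2·-2·3}·(+1)^-2·(+1)^-2 = +1.
v=11: a=11^-4·(≡4), b=11^-2·(≡4) mod 11; (4|11)=+1, (4|11)=+1; (−1)^{-4·-2·5}·(+1)^-2·(+1)^-4 = +1.
Every local symbol is +1, so the conic -943·x² + 23·y² = z² has ℚ_v-points for all v and hence a ℚ-point; (a, b / ℚ) ≅ M_2(ℚ).

[]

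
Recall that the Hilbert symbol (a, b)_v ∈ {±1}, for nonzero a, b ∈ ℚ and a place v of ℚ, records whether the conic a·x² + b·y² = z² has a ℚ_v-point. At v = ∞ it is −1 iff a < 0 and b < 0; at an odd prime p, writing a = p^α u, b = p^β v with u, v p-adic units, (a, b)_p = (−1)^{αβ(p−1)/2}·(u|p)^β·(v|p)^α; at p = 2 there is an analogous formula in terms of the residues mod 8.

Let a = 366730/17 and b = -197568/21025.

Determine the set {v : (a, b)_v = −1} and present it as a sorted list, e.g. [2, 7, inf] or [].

[5, 7, 17, 31]

Mod squares: a ≡ 36890, b ≡ -7. Check v ∈ {∞, 2, 3, 5, 7, 13, 17, 29, 31}.
v=2: v_2(a)=1, v_2(b)=6; units ≡ 5, 1 (mod 8); ε·ε+αω+βω = 0·0+1·0+6·1 ≡ 0  ⇒  (a,b)_2 = +1.
v=5: a=5^1·(≡3), b=5^-2·(≡2) mod 5; (3|5)=-1, (2|5)=-1; (−1)^{1·-2·2}·(-1)^-2·(-1)^1 = -1.
v=13: a=13^2·(≡3), b=13^0·(≡8) mod 13; (3|13)=+1, (8|13)=-1; (−1)^{2·0·6}·(+1)^0·(-1)^2 = +1.
v=7: a=7^1·(≡3), b=7^3·(≡3) mod 7; (3|7)=-1, (3|7)=-1; (−1)^{1·3·3}·(-1)^3·(-1)^1 = -1.
v=31: a=31^1·(≡23), b=31^0·(≡17) mod 31; (23|31)=-1, (17|31)=-1; (−1)^{1·0·15}·(-1)^0·(-1)^1 = -1.
v=∞: 36890 > 0 and -7 < 0  ⇒  (a,b)_∞ = +1.
v=29: a=29^0·(≡10), b=29^-2·(≡5) mod 29; (10|29)=-1, (5|29)=+1; (−1)^{0·-2·14}·(-1)^-2·(+1)^0 = +1.
v=3: a=3^0·(≡2), b=3^2·(≡2) mod 3; (2|3)=-1, (2|3)=-1; (−1)^{0·2·1}·(-1)^2·(-1)^0 = +1.
v=17: a=17^-1·(≡6), b=17^0·(≡7) mod 17; (6|17)=-1, (7|17)=-1; (−1)^{-1·0·8}·(-1)^0·(-1)^-1 = -1.
|Ram(36890, -7)| = 4, even; anisotropic at {5, 7, 17, 31}.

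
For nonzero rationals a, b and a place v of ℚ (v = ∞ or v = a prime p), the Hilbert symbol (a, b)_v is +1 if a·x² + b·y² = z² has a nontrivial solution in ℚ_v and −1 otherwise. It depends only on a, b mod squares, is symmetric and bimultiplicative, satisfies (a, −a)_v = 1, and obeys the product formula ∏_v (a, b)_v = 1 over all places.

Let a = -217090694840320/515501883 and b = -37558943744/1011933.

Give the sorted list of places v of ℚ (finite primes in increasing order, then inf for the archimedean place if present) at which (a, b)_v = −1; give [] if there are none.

(a, b) ≡ (-1472965, -9503) mod (ℚ^×)²; places V = {2, 3, 5, 7, 13, 17, 29, 31, 43, ∞}.
(a,b)_∞: sgn(-1472965)=−, sgn(-9503)=−, so -1.
(a,b)_29: α=-2, u≡19; β=0, v≡20 (mod 29); (19|29)=-1, (20|29)=+1; sign (−1)^0·-1^0·+1^-2 = +1.
(a,b)_3: α=-2, u≡2; β=-4, v≡1 (mod 3); (2|3)=-1, (1|3)=+1; sign (−1)^0·-1^-4·+1^-2 = +1.
(a,b)_17: α=3, u≡16; β=1, v≡2 (mod 17); (16|17)=+1, (2|17)=+1; sign (−1)^0·+1^1·+1^3 = +1.
(a,b)_5: α=1, u≡2; β=0, v≡2 (mod 5); (2|5)=-1, (2|5)=-1; sign (−1)^0·-1^0·-1^1 = -1.
(a,b)_7: α=2, u≡3; β=2, v≡5 (mod 7); (3|7)=-1, (5|7)=-1; sign (−1)^0·-1^2·-1^2 = +1.
(a,b)_43: α=1, u≡40; β=1, v≡19 (mod 43); (40|43)=+1, (19|43)=-1; sign (−1)^1·+1^1·-1^1 = +1.
(a,b)_31: α=-1, u≡16; β=-2, v≡14 (mod 31); (16|31)=+1, (14|31)=+1; sign (−1)^0·+1^-2·+1^-1 = +1.
(a,b)_2: α=22, β=20; u≡3, v≡1 (mod 8); ε(u)ε(v)=1·0, αω(v)=22·0, βω(u)=20·1; sum ≡ 0  ⇒  +1.
(a,b)_13: α=-3, u≡12; β=-1, v≡12 (mod 13); (12|13)=+1, (12|13)=+1; sign (−1)^0·+1^-1·+1^-3 = +1.
|Ram(-1472965, -9503)| = 2, even; anisotropic at {5, ∞}.

[5, inf]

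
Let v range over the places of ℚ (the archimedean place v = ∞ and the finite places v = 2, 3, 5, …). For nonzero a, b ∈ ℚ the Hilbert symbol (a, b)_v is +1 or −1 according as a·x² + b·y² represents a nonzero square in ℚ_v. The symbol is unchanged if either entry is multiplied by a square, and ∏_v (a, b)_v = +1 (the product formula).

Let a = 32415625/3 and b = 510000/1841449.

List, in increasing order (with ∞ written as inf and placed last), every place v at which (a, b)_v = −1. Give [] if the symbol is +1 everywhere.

[2, 11, 17, 23]

Mod squares: a ≡ 155595, b ≡ 51. Check v ∈ {∞, 2, 3, 5, 11, 17, 23, 41, 59}.
v=5: a=5^5·(≡1), b=5^4·(≡4) mod 5; (1|5)=+1, (4|5)=+1; (−1)^{5·4·2}·(+1)^4·(+1)^5 = +1.
v=59: a=59^0·(≡27), b=59^-2·(≡57) mod 59; (27|59)=+1, (57|59)=+1; (−1)^{0·-2·29}·(+1)^-2·(+1)^0 = +1.
v=2: v_2(a)=0, v_2(b)=4; units ≡ 3, 3 (mod 8); ε·ε+αω+βω = 1·1+0·1+4·1 ≡ 1  ⇒  (a,b)_2 = -1.
v=∞: 155595 > 0 and 51 > 0  ⇒  (a,b)_∞ = +1.
v=23: a=23^1·(≡9), b=23^-2·(≡17) mod 23; (9|23)=+1, (17|23)=-1; (−1)^{1·-2·11}·(+1)^-2·(-1)^1 = -1.
v=3: a=3^-1·(≡1), b=3^1·(≡2) mod 3; (1|3)=+1, (2|3)=-1; (−1)^{-1·1·1}·(+1)^1·(-1)^-1 = +1.
v=11: a=11^1·(≡10), b=11^0·(≡8) mod 11; (10|11)=-1, (8|11)=-1; (−1)^{1·0·5}·(-1)^0·(-1)^1 = -1.
v=41: a=41^1·(≡21), b=41^0·(≡18) mod 41; (21|41)=+1, (18|41)=+1; (−1)^{1·0·20}·(+1)^0·(+1)^1 = +1.
v=17: a=17^0·(≡14), b=17^1·(≡7) mod 17; (14|17)=-1, (7|17)=-1; (−1)^{0·1·8}·(-1)^1·(-1)^0 = -1.
(155595, 51 / ℚ) ramifies at {2, 11, 17, 23}: a division algebra.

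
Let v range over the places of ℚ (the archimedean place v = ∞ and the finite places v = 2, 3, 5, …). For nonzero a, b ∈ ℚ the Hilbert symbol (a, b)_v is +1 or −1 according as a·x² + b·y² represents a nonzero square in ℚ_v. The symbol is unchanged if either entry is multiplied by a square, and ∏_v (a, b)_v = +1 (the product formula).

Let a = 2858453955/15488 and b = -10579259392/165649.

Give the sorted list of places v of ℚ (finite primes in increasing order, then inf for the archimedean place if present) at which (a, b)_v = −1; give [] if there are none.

Mod squares: a ≡ 3990, b ≡ -15283. Check v ∈ {∞, 2, 3, 5, 7, 11, 13, 17, 19, 29, 31, 37}.
v=7: a=7^3·(≡6), b=7^0·(≡5) mod 7; (6|7)=-1, (5|7)=-1; (−1)^{3·0·3}·(-1)^0·(-1)^3 = -1.
v=5: a=5^1·(≡2), b=5^0·(≡2) mod 5; (2|5)=-1, (2|5)=-1; (−1)^{1·0·2}·(-1)^0·(-1)^1 = -1.
v=31: a=31^0·(≡23), b=31^1·(≡26) mod 31; (23|31)=-1, (26|31)=-1; (−1)^{0·1·15}·(-1)^1·(-1)^0 = -1.
v=3: a=3^5·(≡1), b=3^0·(≡2) mod 3; (1|3)=+1, (2|3)=-1; (−1)^{5·0·1}·(+1)^0·(-1)^5 = -1.
v=19: a=19^3·(≡6), b=19^0·(≡3) mod 19; (6|19)=+1, (3|19)=-1; (−1)^{3·0·9}·(+1)^0·(-1)^3 = -1.
v=11: a=11^-2·(≡7), b=11^-2·(≡7) mod 11; (7|11)=-1, (7|11)=-1; (−1)^{-2·-2·5}·(-1)^-2·(-1)^-2 = +1.
v=37: a=37^0·(≡19), b=37^-2·(≡24) mod 37; (19|37)=-1, (24|37)=-1; (−1)^{0·-2·18}·(-1)^-2·(-1)^0 = +1.
v=29: a=29^0·(≡11), b=29^1·(≡1) mod 29; (11|29)=-1, (1|29)=+1; (−1)^{0·1·14}·(-1)^1·(+1)^0 = -1.
v=2: v_2(a)=-7, v_2(b)=12; units ≡ 3, 5 (mod 8); ε·ε+αω+βω = 1·0+-7·1+12·1 ≡ 1  ⇒  (a,b)_2 = -1.
v=∞: 3990 > 0 and -15283 < 0  ⇒  (a,b)_∞ = +1.
v=17: a=17^0·(≡5), b=17^1·(≡2) mod 17; (5|17)=-1, (2|17)=+1; (−1)^{0·1·8}·(-1)^1·(+1)^0 = -1.
v=13: a=13^0·(≡9), b=13^2·(≡6) mod 13; (9|13)=+1, (6|13)=-1; (−1)^{0·2·6}·(+1)^2·(-1)^0 = +1.
(3990, -15283 / ℚ) ramifies at {2, 3, 5, 7, 17, 19, 29, 31}: a division algebra.

[2, 3, 5, 7, 17, 19, 29, 31]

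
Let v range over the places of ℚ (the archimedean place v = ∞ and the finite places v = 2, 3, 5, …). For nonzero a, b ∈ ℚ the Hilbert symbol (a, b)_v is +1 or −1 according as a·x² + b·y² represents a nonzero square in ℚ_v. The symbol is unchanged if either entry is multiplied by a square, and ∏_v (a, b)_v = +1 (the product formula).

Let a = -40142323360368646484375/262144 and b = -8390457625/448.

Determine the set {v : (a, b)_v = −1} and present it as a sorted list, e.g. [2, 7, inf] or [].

Mod squares: a ≡ -6815, b ≡ -19415935. Check v ∈ {∞, 2, 5, 7, 11, 29, 37, 47}.
v=47: a=47^3·(≡15), b=47^1·(≡36) mod 47; (15|47)=-1, (36|47)=+1; (−1)^{3·1·23}·(-1)^1·(+1)^3 = +1.
v=11: a=11^2·(≡9), b=11^3·(≡2) mod 11; (9|11)=+1, (2|11)=-1; (−1)^{2·3·5}·(+1)^3·(-1)^2 = +1.
v=2: v_2(a)=-18, v_2(b)=-6; units ≡ 1, 1 (mod 8); ε·ε+αω+βω = 0·0+-18·0+-6·0 ≡ 0  ⇒  (a,b)_2 = +1.
v=5: a=5^9·(≡2), b=5^3·(≡3) mod 5; (2|5)=-1, (3|5)=-1; (−1)^{9·3·2}·(-1)^3·(-1)^9 = +1.
v=∞: -6815 < 0 and -19415935 < 0  ⇒  (a,b)_∞ = -1.
v=37: a=37^2·(≡28), b=37^1·(≡16) mod 37; (28|37)=+1, (16|37)=+1; (−1)^{2·1·18}·(+1)^1·(+1)^2 = +1.
v=29: a=29^3·(≡15), b=29^1·(≡18) mod 29; (15|29)=-1, (18|29)=-1; (−1)^{3·1·14}·(-1)^1·(-1)^3 = +1.
v=7: a=7^2·(≡6), b=7^-1·(≡3) mod 7; (6|7)=-1, (3|7)=-1; (−1)^{2·-1·3}·(-1)^-1·(-1)^2 = -1.
Ram(-6815, -19415935) = {7, ∞}; no ℚ_7-point on the conic.

[7, inf]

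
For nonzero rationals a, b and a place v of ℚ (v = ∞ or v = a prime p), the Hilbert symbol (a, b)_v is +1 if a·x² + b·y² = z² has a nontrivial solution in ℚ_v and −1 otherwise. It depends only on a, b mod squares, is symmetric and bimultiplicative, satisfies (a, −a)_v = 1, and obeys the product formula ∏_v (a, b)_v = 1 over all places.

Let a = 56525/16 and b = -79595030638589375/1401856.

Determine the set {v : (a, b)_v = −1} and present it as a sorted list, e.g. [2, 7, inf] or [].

(a, b) ≡ (2261, -147407) mod (ℚ^×)²; places V = {2, 5, 7, 13, 17, 19, 23, 29, 37, ∞}.
(a,b)_37: α=0, u≡34; β=-2, v≡1 (mod 37); (34|37)=+1, (1|37)=+1; sign (−1)^0·+1^-2·+1^0 = +1.
(a,b)_29: α=0, u≡22; β=1, v≡14 (mod 29); (22|29)=+1, (14|29)=-1; sign (−1)^0·+1^1·-1^0 = +1.
(a,b)_19: α=1, u≡9; β=2, v≡3 (mod 19); (9|19)=+1, (3|19)=-1; sign (−1)^0·+1^2·-1^1 = -1.
(a,b)_13: α=0, u≡9; β=3, v≡10 (mod 13); (9|13)=+1, (10|13)=+1; sign (−1)^0·+1^3·+1^0 = +1.
(a,b)_7: α=1, u≡2; β=2, v≡5 (mod 7); (2|7)=+1, (5|7)=-1; sign (−1)^0·+1^2·-1^1 = -1.
(a,b)_23: α=0, u≡21; β=1, v≡13 (mod 23); (21|23)=-1, (13|23)=+1; sign (−1)^0·-1^1·+1^0 = -1.
(a,b)_2: α=-4, β=-10; u≡5, v≡1 (mod 8); ε(u)ε(v)=0·0, αω(v)=-4·0, βω(u)=-10·1; sum ≡ 0  ⇒  +1.
(a,b)_17: α=1, u≡7; β=3, v≡16 (mod 17); (7|17)=-1, (16|17)=+1; sign (−1)^0·-1^3·+1^1 = -1.
(a,b)_∞: sgn(2261)=+, sgn(-147407)=−, so +1.
(a,b)_5: α=2, u≡1; β=4, v≡2 (mod 5); (1|5)=+1, (2|5)=-1; sign (−1)^0·+1^4·-1^2 = +1.
|Ram(2261, -147407)| = 4, even; anisotropic at {7, 17, 19, 23}.

[7, 17, 19, 23]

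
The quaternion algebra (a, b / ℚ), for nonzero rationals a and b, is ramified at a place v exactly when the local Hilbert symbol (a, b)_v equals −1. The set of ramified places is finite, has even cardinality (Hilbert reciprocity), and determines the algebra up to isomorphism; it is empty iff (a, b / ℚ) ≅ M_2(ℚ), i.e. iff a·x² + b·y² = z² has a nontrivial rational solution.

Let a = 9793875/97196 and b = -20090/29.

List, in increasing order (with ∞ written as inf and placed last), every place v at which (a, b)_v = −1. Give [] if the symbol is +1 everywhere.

(a, b) ≡ (87945, -11890) mod (ℚ^×)²; places V = {2, 3, 5, 7, 11, 13, 29, 41, 47, ∞}.
(a,b)_41: α=1, u≡24; β=1, v≡34 (mod 41); (24|41)=-1, (34|41)=-1; sign (−1)^0·-1^1·-1^1 = +1.
(a,b)_29: α=0, u≡27; β=-1, v≡7 (mod 29); (27|29)=-1, (7|29)=+1; sign (−1)^0·-1^-1·+1^0 = -1.
(a,b)_13: α=1, u≡8; β=0, v≡7 (mod 13); (8|13)=-1, (7|13)=-1; sign (−1)^0·-1^0·-1^1 = -1.
(a,b)_7: α=2, u≡4; β=2, v≡3 (mod 7); (4|7)=+1, (3|7)=-1; sign (−1)^0·+1^2·-1^2 = +1.
(a,b)_2: α=-2, β=1; u≡1, v≡7 (mod 8); ε(u)ε(v)=0·1, αω(v)=-2·0, βω(u)=1·0; sum ≡ 0  ⇒  +1.
(a,b)_∞: sgn(87945)=+, sgn(-11890)=−, so +1.
(a,b)_47: α=-2, u≡42; β=0, v≡9 (mod 47); (42|47)=+1, (9|47)=+1; sign (−1)^0·+1^0·+1^-2 = +1.
(a,b)_5: α=3, u≡1; β=1, v≡3 (mod 5); (1|5)=+1, (3|5)=-1; sign (−1)^0·+1^1·-1^3 = -1.
(a,b)_11: α=-1, u≡1; β=0, v≡1 (mod 11); (1|11)=+1, (1|11)=+1; sign (−1)^0·+1^0·+1^-1 = +1.
(a,b)_3: α=1, u≡2; β=0, v≡2 (mod 3); (2|3)=-1, (2|3)=-1; sign (−1)^0·-1^0·-1^1 = -1.
Ram(87945, -11890) = {3, 5, 13, 29}; no ℚ_3-point on the conic.

[3, 5, 13, 29]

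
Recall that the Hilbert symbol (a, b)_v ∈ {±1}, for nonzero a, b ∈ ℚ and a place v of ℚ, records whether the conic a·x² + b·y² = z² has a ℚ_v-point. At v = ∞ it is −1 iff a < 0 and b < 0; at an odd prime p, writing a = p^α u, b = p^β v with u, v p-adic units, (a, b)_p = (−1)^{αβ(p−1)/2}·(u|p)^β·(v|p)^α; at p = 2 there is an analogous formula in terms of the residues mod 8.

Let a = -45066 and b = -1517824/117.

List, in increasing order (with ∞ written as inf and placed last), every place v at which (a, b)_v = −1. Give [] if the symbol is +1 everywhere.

[3, 13, 37, inf]

Mod squares: a ≡ -45066, b ≡ -13. Check v ∈ {∞, 2, 3, 7, 11, 13, 29, 37}.
v=∞: -45066 < 0 and -13 < 0  ⇒  (a,b)_∞ = -1.
v=13: a=13^0·(≡5), b=13^-1·(≡12) mod 13; (5|13)=-1, (12|13)=+1; (−1)^{0·-1·6}·(-1)^-1·(+1)^0 = -1.
v=29: a=29^1·(≡12), b=29^0·(≡7) mod 29; (12|29)=-1, (7|29)=+1; (−1)^{1·0·14}·(-1)^0·(+1)^1 = +1.
v=11: a=11^0·(≡1), b=11^2·(≡1) mod 11; (1|11)=+1, (1|11)=+1; (−1)^{0·2·5}·(+1)^2·(+1)^0 = +1.
v=2: v_2(a)=1, v_2(b)=8; units ≡ 3, 3 (mod 8); ε·ε+αω+βω = 1·1+1·1+8·1 ≡ 0  ⇒  (a,b)_2 = +1.
v=7: a=7^1·(≡2), b=7^2·(≡4) mod 7; (2|7)=+1, (4|7)=+1; (−1)^{1·2·3}·(+1)^2·(+1)^1 = +1.
v=3: a=3^1·(≡2), b=3^-2·(≡2) mod 3; (2|3)=-1, (2|3)=-1; (−1)^{1·-2·1}·(-1)^-2·(-1)^1 = -1.
v=37: a=37^1·(≡3), b=37^0·(≡23) mod 37; (3|37)=+1, (23|37)=-1; (−1)^{1·0·18}·(+1)^0·(-1)^1 = -1.
Ram(-45066, -13) = {3, 13, 37, ∞}; no ℚ_3-point on the conic.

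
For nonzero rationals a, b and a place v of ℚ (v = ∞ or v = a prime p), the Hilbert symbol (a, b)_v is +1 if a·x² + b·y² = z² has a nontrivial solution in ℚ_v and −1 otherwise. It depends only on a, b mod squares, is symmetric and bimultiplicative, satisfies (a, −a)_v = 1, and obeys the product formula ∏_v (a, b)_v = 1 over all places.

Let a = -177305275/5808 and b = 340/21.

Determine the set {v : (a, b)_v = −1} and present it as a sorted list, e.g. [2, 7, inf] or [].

(a, b) ≡ (-434217, 1785) mod (ℚ^×)²; places V = {2, 3, 5, 7, 11, 17, 23, 29, 31, ∞}.
(a,b)_7: α=3, u≡5; β=-1, v≡6 (mod 7); (5|7)=-1, (6|7)=-1; sign (−1)^1·-1^-1·-1^3 = -1.
(a,b)_∞: sgn(-434217)=−, sgn(1785)=+, so +1.
(a,b)_3: α=-1, u≡2; β=-1, v≡1 (mod 3); (2|3)=-1, (1|3)=+1; sign (−1)^1·-1^-1·+1^-1 = +1.
(a,b)_11: α=-2, u≡10; β=0, v≡1 (mod 11); (10|11)=-1, (1|11)=+1; sign (−1)^0·-1^0·+1^-2 = +1.
(a,b)_23: α=1, u≡16; β=0, v≡14 (mod 23); (16|23)=+1, (14|23)=-1; sign (−1)^0·+1^0·-1^1 = -1.
(a,b)_5: α=2, u≡3; β=1, v≡3 (mod 5); (3|5)=-1, (3|5)=-1; sign (−1)^0·-1^1·-1^2 = -1.
(a,b)_2: α=-4, β=2; u≡7, v≡1 (mod 8); ε(u)ε(v)=1·0, αω(v)=-4·0, βω(u)=2·0; sum ≡ 0  ⇒  +1.
(a,b)_17: α=0, u≡3; β=1, v≡5 (mod 17); (3|17)=-1, (5|17)=-1; sign (−1)^0·-1^1·-1^0 = -1.
(a,b)_29: α=1, u≡1; β=0, v≡1 (mod 29); (1|29)=+1, (1|29)=+1; sign (−1)^0·+1^0·+1^1 = +1.
(a,b)_31: α=1, u≡9; β=0, v≡28 (mod 31); (9|31)=+1, (28|31)=+1; sign (−1)^0·+1^0·+1^1 = +1.
Ram(-434217, 1785) = {5, 7, 17, 23}; no ℚ_5-point on the conic.

[5, 7, 17, 23]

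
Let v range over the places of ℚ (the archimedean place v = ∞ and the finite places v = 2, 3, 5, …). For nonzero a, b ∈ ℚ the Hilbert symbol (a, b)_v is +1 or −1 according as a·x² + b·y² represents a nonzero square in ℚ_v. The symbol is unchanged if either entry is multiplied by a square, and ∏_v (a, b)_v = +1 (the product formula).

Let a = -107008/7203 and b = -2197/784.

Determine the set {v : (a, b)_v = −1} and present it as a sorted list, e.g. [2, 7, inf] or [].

[2, 3, 13, inf]

Mod squares: a ≡ -1254, b ≡ -13. Check v ∈ {∞, 2, 3, 7, 11, 13, 19}.
v=∞: -1254 < 0 and -13 < 0  ⇒  (a,b)_∞ = -1.
v=2: v_2(a)=9, v_2(b)=-4; units ≡ 5, 3 (mod 8); ε·ε+αω+βω = 0·1+9·1+-4·1 ≡ 1  ⇒  (a,b)_2 = -1.
v=3: a=3^-1·(≡2), b=3^0·(≡2) mod 3; (2|3)=-1, (2|3)=-1; (−1)^{-1·0·1}·(-1)^0·(-1)^-1 = -1.
v=11: a=11^1·(≡2), b=11^0·(≡1) mod 11; (2|11)=-1, (1|11)=+1; (−1)^{1·0·5}·(-1)^0·(+1)^1 = +1.
v=13: a=13^0·(≡8), b=13^3·(≡3) mod 13; (8|13)=-1, (3|13)=+1; (−1)^{0·3·6}·(-1)^3·(+1)^0 = -1.
v=19: a=19^1·(≡15), b=19^0·(≡9) mod 19; (15|19)=-1, (9|19)=+1; (−1)^{1·0·9}·(-1)^0·(+1)^1 = +1.
v=7: a=7^-4·(≡5), b=7^-2·(≡4) mod 7; (5|7)=-1, (4|7)=+1; (−1)^{-4·-2·3}·(-1)^-2·(+1)^-4 = +1.
Ram(-1254, -13) = {2, 3, 13, ∞}; no ℚ_2-point on the conic.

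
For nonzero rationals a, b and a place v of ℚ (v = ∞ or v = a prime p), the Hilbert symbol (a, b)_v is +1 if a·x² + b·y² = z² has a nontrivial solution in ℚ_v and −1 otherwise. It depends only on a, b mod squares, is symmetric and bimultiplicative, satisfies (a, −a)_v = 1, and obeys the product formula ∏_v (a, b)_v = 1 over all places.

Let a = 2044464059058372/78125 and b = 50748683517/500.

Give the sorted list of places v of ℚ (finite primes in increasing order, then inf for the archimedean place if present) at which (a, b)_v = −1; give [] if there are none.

[3, 7]

Mod squares: a ≡ 3885, b ≡ 2288265. Check v ∈ {∞, 2, 3, 5, 7, 17, 19, 31, 37}.
v=37: a=37^1·(≡24), b=37^3·(≡6) mod 37; (24|37)=-1, (6|37)=-1; (−1)^{1·3·18}·(-1)^3·(-1)^1 = +1.
v=31: a=31^2·(≡14), b=31^1·(≡19) mod 31; (14|31)=+1, (19|31)=+1; (−1)^{2·1·15}·(+1)^1·(+1)^2 = +1.
v=7: a=7^1·(≡1), b=7^1·(≡4) mod 7; (1|7)=+1, (4|7)=+1; (−1)^{1·1·3}·(+1)^1·(+1)^1 = -1.
v=2: v_2(a)=2, v_2(b)=-2; units ≡ 5, 1 (mod 8); ε·ε+αω+βω = 0·0+2·0+-2·1 ≡ 0  ⇒  (a,b)_2 = +1.
v=∞: 3885 > 0 and 2288265 > 0  ⇒  (a,b)_∞ = +1.
v=3: a=3^9·(≡2), b=3^5·(≡2) mod 3; (2|3)=-1, (2|3)=-1; (−1)^{9·5·1}·(-1)^5·(-1)^9 = -1.
v=5: a=5^-7·(≡2), b=5^-3·(≡3) mod 5; (2|5)=-1, (3|5)=-1; (−1)^{-7·-3·2}·(-1)^-3·(-1)^-7 = +1.
v=19: a=19^2·(≡1), b=19^1·(≡18) mod 19; (1|19)=+1, (18|19)=-1; (−1)^{2·1·9}·(+1)^1·(-1)^2 = +1.
v=17: a=17^2·(≡4), b=17^0·(≡6) mod 17; (4|17)=+1, (6|17)=-1; (−1)^{2·0·8}·(+1)^0·(-1)^2 = +1.
Ram(3885, 2288265) = {3, 7}; no ℚ_3-point on the conic.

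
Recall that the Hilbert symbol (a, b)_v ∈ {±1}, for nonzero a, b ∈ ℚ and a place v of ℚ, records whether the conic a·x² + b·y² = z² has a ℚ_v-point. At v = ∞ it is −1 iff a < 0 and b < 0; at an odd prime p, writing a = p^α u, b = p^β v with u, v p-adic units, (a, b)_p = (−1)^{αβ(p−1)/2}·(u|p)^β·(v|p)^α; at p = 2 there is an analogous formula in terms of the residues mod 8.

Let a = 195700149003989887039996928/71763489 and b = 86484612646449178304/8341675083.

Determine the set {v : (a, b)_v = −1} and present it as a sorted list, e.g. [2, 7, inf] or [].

(a, b) ≡ (19393, 897) mod (ℚ^×)²; places V = {2, 3, 7, 11, 13, 23, 29, 31, 41, 43, ∞}.
(a,b)_3: α=-6, u≡1; β=-11, v≡2 (mod 3); (1|3)=+1, (2|3)=-1; sign (−1)^0·+1^-11·-1^-6 = +1.
(a,b)_29: α=4, u≡26; β=4, v≡15 (mod 29); (26|29)=-1, (15|29)=-1; sign (−1)^0·-1^4·-1^4 = +1.
(a,b)_31: α=0, u≡1; β=-2, v≡29 (mod 31); (1|31)=+1, (29|31)=-1; sign (−1)^0·+1^-2·-1^0 = +1.
(a,b)_23: α=2, u≡18; β=1, v≡1 (mod 23); (18|23)=+1, (1|23)=+1; sign (−1)^0·+1^1·+1^2 = +1.
(a,b)_41: α=-1, u≡12; β=0, v≡21 (mod 41); (12|41)=-1, (21|41)=+1; sign (−1)^0·-1^0·+1^-1 = +1.
(a,b)_13: α=6, u≡3; β=5, v≡4 (mod 13); (3|13)=+1, (4|13)=+1; sign (−1)^0·+1^5·+1^6 = +1.
(a,b)_11: α=3, u≡1; β=2, v≡10 (mod 11); (1|11)=+1, (10|11)=-1; sign (−1)^0·+1^2·-1^3 = -1.
(a,b)_43: α=3, u≡25; β=2, v≡7 (mod 43); (25|43)=+1, (7|43)=-1; sign (−1)^0·+1^2·-1^3 = -1.
(a,b)_∞: sgn(19393)=+, sgn(897)=+, so +1.
(a,b)_2: α=10, β=6; u≡1, v≡1 (mod 8); ε(u)ε(v)=0·0, αω(v)=10·0, βω(u)=6·0; sum ≡ 0  ⇒  +1.
(a,b)_7: α=-4, u≡6; β=-2, v≡1 (mod 7); (6|7)=-1, (1|7)=+1; sign (−1)^0·-1^-2·+1^-4 = +1.
Ram(19393, 897) = {11, 43}; no ℚ_11-point on the conic.

[11, 43]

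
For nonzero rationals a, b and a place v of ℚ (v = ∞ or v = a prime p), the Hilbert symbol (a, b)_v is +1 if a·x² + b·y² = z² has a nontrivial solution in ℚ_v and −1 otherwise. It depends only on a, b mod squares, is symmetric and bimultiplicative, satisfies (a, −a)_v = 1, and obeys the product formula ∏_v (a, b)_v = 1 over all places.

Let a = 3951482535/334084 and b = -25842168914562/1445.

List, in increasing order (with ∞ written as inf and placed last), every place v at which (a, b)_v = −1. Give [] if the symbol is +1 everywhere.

[2, 3]

Mod squares: a ≡ 15015, b ≡ -10. Check v ∈ {∞, 2, 3, 5, 7, 11, 13, 17, 19}.
v=∞: 15015 > 0 and -10 < 0  ⇒  (a,b)_∞ = +1.
v=11: a=11^1·(≡9), b=11^2·(≡3) mod 11; (9|11)=+1, (3|11)=+1; (−1)^{1·2·5}·(+1)^2·(+1)^1 = +1.
v=13: a=13^1·(≡11), b=13^2·(≡4) mod 13; (11|13)=-1, (4|13)=+1; (−1)^{1·2·6}·(-1)^2·(+1)^1 = +1.
v=19: a=19^2·(≡5), b=19^2·(≡4) mod 19; (5|19)=+1, (4|19)=+1; (−1)^{2·2·9}·(+1)^2·(+1)^2 = +1.
v=5: a=5^1·(≡3), b=5^-1·(≡2) mod 5; (3|5)=-1, (2|5)=-1; (−1)^{1·-1·2}·(-1)^-1·(-1)^1 = +1.
v=17: a=17^-4·(≡9), b=17^-2·(≡5) mod 17; (9|17)=+1, (5|17)=-1; (−1)^{-4·-2·8}·(+1)^-2·(-1)^-4 = +1.
v=3: a=3^7·(≡1), b=3^6·(≡2) mod 3; (1|3)=+1, (2|3)=-1; (−1)^{7·6·1}·(+1)^6·(-1)^7 = -1.
v=7: a=7^1·(≡6), b=7^4·(≡4) mod 7; (6|7)=-1, (4|7)=+1; (−1)^{1·4·3}·(-1)^4·(+1)^1 = +1.
v=2: v_2(a)=-2, v_2(b)=1; units ≡ 7, 3 (mod 8); ε·ε+αω+βω = 1·1+-2·1+1·0 ≡ 1  ⇒  (a,b)_2 = -1.
Ram(15015, -10) = {2, 3}; no ℚ_2-point on the conic.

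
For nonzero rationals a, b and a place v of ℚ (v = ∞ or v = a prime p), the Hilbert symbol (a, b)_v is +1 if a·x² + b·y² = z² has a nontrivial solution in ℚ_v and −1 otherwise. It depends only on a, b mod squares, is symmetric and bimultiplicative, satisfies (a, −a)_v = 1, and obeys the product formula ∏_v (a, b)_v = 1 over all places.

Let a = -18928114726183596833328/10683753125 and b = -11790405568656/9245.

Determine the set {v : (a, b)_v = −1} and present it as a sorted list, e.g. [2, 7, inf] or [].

[5, 11, 13, inf]

Mod squares: a ≡ -49335, b ≡ -5. Check v ∈ {∞, 2, 3, 5, 11, 13, 17, 23, 29, 43}.
v=13: a=13^3·(≡4), b=13^2·(≡11) mod 13; (4|13)=+1, (11|13)=-1; (−1)^{3·2·6}·(+1)^2·(-1)^3 = -1.
v=5: a=5^-5·(≡2), b=5^-1·(≡1) mod 5; (2|5)=-1, (1|5)=+1; (−1)^{-5·-1·2}·(-1)^-1·(+1)^-5 = -1.
v=17: a=17^2·(≡4), b=17^0·(≡14) mod 17; (4|17)=+1, (14|17)=-1; (−1)^{2·0·8}·(+1)^0·(-1)^2 = +1.
v=43: a=43^-4·(≡37), b=43^-2·(≡10) mod 43; (37|43)=-1, (10|43)=+1; (−1)^{-4·-2·21}·(-1)^-2·(+1)^-4 = +1.
v=11: a=11^1·(≡1), b=11^2·(≡8) mod 11; (1|11)=+1, (8|11)=-1; (−1)^{1·2·5}·(+1)^2·(-1)^1 = -1.
v=29: a=29^4·(≡22), b=29^2·(≡16) mod 29; (22|29)=+1, (16|29)=+1; (−1)^{4·2·14}·(+1)^2·(+1)^4 = +1.
v=3: a=3^9·(≡1), b=3^4·(≡1) mod 3; (1|3)=+1, (1|3)=+1; (−1)^{9·4·1}·(+1)^4·(+1)^9 = +1.
v=2: v_2(a)=4, v_2(b)=4; units ≡ 1, 3 (mod 8); ε·ε+αω+βω = 0·1+4·1+4·0 ≡ 0  ⇒  (a,b)_2 = +1.
v=23: a=23^3·(≡22), b=23^2·(≡1) mod 23; (22|23)=-1, (1|23)=+1; (−1)^{3·2·11}·(-1)^2·(+1)^3 = +1.
v=∞: -49335 < 0 and -5 < 0  ⇒  (a,b)_∞ = -1.
Ram(-49335, -5) = {5, 11, 13, ∞}; no ℚ_5-point on the conic.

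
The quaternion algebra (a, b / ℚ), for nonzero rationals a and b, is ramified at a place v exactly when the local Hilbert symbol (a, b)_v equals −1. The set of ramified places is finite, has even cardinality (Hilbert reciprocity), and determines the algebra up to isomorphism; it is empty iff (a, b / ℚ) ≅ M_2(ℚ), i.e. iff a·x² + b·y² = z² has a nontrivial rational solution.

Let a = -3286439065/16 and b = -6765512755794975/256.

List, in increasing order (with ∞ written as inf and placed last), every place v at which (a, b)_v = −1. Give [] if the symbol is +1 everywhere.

[29, inf]

Mod squares: a ≡ -396865, b ≡ -2639. Check v ∈ {∞, 2, 3, 5, 7, 13, 17, 23, 29}.
v=3: a=3^0·(≡2), b=3^4·(≡1) mod 3; (2|3)=-1, (1|3)=+1; (−1)^{0·4·1}·(-1)^4·(+1)^0 = +1.
v=29: a=29^1·(≡3), b=29^1·(≡13) mod 29; (3|29)=-1, (13|29)=+1; (−1)^{1·1·14}·(-1)^1·(+1)^1 = -1.
v=23: a=23^1·(≡4), b=23^2·(≡3) mod 23; (4|23)=+1, (3|23)=+1; (−1)^{1·2·11}·(+1)^2·(+1)^1 = +1.
v=17: a=17^1·(≡8), b=17^2·(≡2) mod 17; (8|17)=+1, (2|17)=+1; (−1)^{1·2·8}·(+1)^2·(+1)^1 = +1.
v=∞: -396865 < 0 and -2639 < 0  ⇒  (a,b)_∞ = -1.
v=13: a=13^2·(≡1), b=13^3·(≡5) mod 13; (1|13)=+1, (5|13)=-1; (−1)^{2·3·6}·(+1)^3·(-1)^2 = +1.
v=7: a=7^3·(≡6), b=7^3·(≡4) mod 7; (6|7)=-1, (4|7)=+1; (−1)^{3·3·3}·(-1)^3·(+1)^3 = +1.
v=5: a=5^1·(≡2), b=5^2·(≡1) mod 5; (2|5)=-1, (1|5)=+1; (−1)^{1·2·2}·(-1)^2·(+1)^1 = +1.
v=2: v_2(a)=-4, v_2(b)=-8; units ≡ 7, 1 (mod 8); ε·ε+αω+βω = 1·0+-4·0+-8·0 ≡ 0  ⇒  (a,b)_2 = +1.
(-396865, -2639 / ℚ) ramifies at {29, ∞}: a division algebra.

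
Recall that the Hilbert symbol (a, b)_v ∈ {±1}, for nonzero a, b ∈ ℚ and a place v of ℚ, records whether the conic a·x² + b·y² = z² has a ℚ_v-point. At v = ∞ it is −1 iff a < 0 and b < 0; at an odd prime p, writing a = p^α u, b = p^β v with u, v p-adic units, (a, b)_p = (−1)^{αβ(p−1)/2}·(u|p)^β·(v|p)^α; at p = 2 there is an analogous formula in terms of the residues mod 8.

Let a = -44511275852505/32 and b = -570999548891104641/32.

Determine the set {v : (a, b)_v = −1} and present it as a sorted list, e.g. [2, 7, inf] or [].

Mod squares: a ≡ -13090, b ≡ -2. Check v ∈ {∞, 2, 3, 5, 7, 11, 17}.
v=2: v_2(a)=-5, v_2(b)=-5; units ≡ 7, 7 (mod 8); ε·ε+αω+βω = 1·1+-5·0+-5·0 ≡ 1  ⇒  (a,b)_2 = -1.
v=∞: -13090 < 0 and -2 < 0  ⇒  (a,b)_∞ = -1.
v=17: a=17^3·(≡11), b=17^4·(≡8) mod 17; (11|17)=-1, (8|17)=+1; (−1)^{3·4·8}·(-1)^4·(+1)^3 = +1.
v=3: a=3^4·(≡2), b=3^4·(≡1) mod 3; (2|3)=-1, (1|3)=+1; (−1)^{4·4·1}·(-1)^4·(+1)^4 = +1.
v=7: a=7^5·(≡5), b=7^8·(≡5) mod 7; (5|7)=-1, (5|7)=-1; (−1)^{5·8·3}·(-1)^8·(-1)^5 = -1.
v=11: a=11^3·(≡3), b=11^4·(≡5) mod 11; (3|11)=+1, (5|11)=+1; (−1)^{3·4·5}·(+1)^4·(+1)^3 = +1.
v=5: a=5^1·(≡2), b=5^0·(≡2) mod 5; (2|5)=-1, (2|5)=-1; (−1)^{1·0·2}·(-1)^0·(-1)^1 = -1.
(-13090, -2 / ℚ) ramifies at {2, 5, 7, ∞}: a division algebra.

[2, 5, 7, inf]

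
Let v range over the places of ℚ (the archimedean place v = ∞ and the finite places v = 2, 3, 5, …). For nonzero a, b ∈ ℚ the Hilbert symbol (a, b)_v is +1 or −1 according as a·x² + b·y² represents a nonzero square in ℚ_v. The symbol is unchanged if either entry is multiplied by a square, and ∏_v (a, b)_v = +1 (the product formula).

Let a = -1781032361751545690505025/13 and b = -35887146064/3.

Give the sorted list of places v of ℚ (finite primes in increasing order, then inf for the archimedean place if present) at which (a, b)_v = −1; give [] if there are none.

[3, inf]

(a, b) ≡ (-13, -3927) mod (ℚ^×)²; places V = {2, 3, 5, 7, 11, 13, 17, ∞}.
(a,b)_∞: sgn(-13)=−, sgn(-3927)=−, so -1.
(a,b)_7: α=8, u≡1; β=3, v≡3 (mod 7); (1|7)=+1, (3|7)=-1; sign (−1)^0·+1^3·-1^8 = +1.
(a,b)_13: α=-1, u≡4; β=0, v≡12 (mod 13); (4|13)=+1, (12|13)=+1; sign (−1)^0·+1^0·+1^-1 = +1.
(a,b)_17: α=8, u≡1; β=3, v≡5 (mod 17); (1|17)=+1, (5|17)=-1; sign (−1)^0·+1^3·-1^8 = +1.
(a,b)_2: α=0, β=4; u≡3, v≡1 (mod 8); ε(u)ε(v)=1·0, αω(v)=0·0, βω(u)=4·1; sum ≡ 0  ⇒  +1.
(a,b)_5: α=2, u≡3; β=0, v≡2 (mod 5); (3|5)=-1, (2|5)=-1; sign (−1)^0·-1^0·-1^2 = +1.
(a,b)_11: α=6, u≡1; β=3, v≡6 (mod 11); (1|11)=+1, (6|11)=-1; sign (−1)^0·+1^3·-1^6 = +1.
(a,b)_3: α=0, u≡2; β=-1, v≡2 (mod 3); (2|3)=-1, (2|3)=-1; sign (−1)^0·-1^-1·-1^0 = -1.
|Ram(-13, -3927)| = 2, even; anisotropic at {3, ∞}.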